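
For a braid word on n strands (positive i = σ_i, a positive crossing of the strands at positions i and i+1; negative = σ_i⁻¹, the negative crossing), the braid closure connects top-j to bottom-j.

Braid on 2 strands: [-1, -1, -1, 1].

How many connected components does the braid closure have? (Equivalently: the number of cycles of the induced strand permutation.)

2

Derivation:
Track the strand permutation on 2 strands, starting from identity.
  step 1: s1^-1 swaps positions 1,2 -> [2 1]
  step 2: s1^-1 swaps positions 1,2 -> [1 2]
  step 3: s1^-1 swaps positions 1,2 -> [2 1]
  step 4: s1 swaps positions 1,2 -> [1 2]
Final permutation (position -> original strand): [1 2]
Closure components = cycle count of this permutation = 2.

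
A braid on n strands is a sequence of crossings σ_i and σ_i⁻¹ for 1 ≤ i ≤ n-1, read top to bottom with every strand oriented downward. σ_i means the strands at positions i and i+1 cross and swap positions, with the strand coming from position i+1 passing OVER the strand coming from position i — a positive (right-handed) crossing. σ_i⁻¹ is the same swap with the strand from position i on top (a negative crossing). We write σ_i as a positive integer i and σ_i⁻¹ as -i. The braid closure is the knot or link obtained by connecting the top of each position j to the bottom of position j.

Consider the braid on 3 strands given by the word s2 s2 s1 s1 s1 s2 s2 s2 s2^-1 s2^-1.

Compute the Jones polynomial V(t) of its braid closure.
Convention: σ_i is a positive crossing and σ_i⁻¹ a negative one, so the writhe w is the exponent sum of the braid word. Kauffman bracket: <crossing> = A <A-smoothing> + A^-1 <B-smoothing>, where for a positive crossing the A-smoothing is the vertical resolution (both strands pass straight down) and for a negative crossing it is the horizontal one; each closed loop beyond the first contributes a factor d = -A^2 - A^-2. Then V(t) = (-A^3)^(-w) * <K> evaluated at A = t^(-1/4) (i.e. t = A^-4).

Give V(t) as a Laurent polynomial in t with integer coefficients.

t^8 - 2*t^7 + t^6 - 2*t^5 + 2*t^4 + t^2

Derivation:
The presented braid s2 s2 s1 s1 s1 s2 s2 s2 s2^-1 s2^-1 on 3 strands reduces by inverse Markov moves (closure unchanged at each step):
  Deconjugate: the word is γ·β·γ⁻¹ with γ = s2 (prefix) and γ⁻¹ = s2^-1 (suffix); strip both.
  Deconjugate: the word is γ·β·γ⁻¹ with γ = s2 (prefix) and γ⁻¹ = s2^-1 (suffix); strip both.
Reduced to β = s1 s1 s1 s2 s2 s2 on 3 strands, 6 crossings.
Compute on β:
Braid: s1 s1 s1 s2 s2 s2 on 3 strands, 6 crossings.
Writhe w = (#positive) - (#negative) = 6 - 0 = 6.
Computing the Kauffman bracket via state sum. There are 2^6 = 64 states.
Smooth each crossing (0=||, 1=⌣⌢); contribution A^(Σ sign_k(1-2s_k)) * d^(L-1).
Tabulate the states by total A-exponent and number of loops L (A-exp: L × count):
  A^6: L=3 ×1
  A^4: L=2 ×6
  A^2: L=1 ×9, L=3 ×6
  A^0: L=2 ×18, L=4 ×2
  A^-2: L=3 ×15
  A^-4: L=4 ×6
  A^-6: L=5 ×1
Each group contributes A^e * Σ count * d^(L-1):
Powers of d = -A^2 - A^-2: d^2 = A^4 + 2 + A^-4; d^3 = -A^6 - 3*A^2 - 3*A^-2 - A^-6; d^4 = A^8 + 4*A^4 + 6 + 4*A^-4 + A^-8.
  A^6 * (d^2) = A^10 + 2*A^6 + A^2
  A^4 * (6*d) = -6*A^6 - 6*A^2
  A^2 * (9 + 6*d^2) = 6*A^6 + 21*A^2 + 6*A^-2
  A^0 * (18*d + 2*d^3) = -2*A^6 - 24*A^2 - 24*A^-2 - 2*A^-6
  A^-2 * (15*d^2) = 15*A^2 + 30*A^-2 + 15*A^-6
  A^-4 * (6*d^3) = -6*A^2 - 18*A^-2 - 18*A^-6 - 6*A^-10
  A^-6 * (d^4) = A^2 + 4*A^-2 + 6*A^-6 + 4*A^-10 + A^-14
Summing the groups: <K> = A^10 + 2*A^2 - 2*A^-2 + A^-6 - 2*A^-10 + A^-14
Normalise by the writhe: (-A^3)^(-w) = (-A^3)^(-6) = A^-18, so f(A) = A^-18 * <K> = A^-8 + 2*A^-16 - 2*A^-20 + A^-24 - 2*A^-28 + A^-32.
Substitute A = t^(-1/4), i.e. A^e → t^(-e/4): V(t) = t^8 - 2*t^7 + t^6 - 2*t^5 + 2*t^4 + t^2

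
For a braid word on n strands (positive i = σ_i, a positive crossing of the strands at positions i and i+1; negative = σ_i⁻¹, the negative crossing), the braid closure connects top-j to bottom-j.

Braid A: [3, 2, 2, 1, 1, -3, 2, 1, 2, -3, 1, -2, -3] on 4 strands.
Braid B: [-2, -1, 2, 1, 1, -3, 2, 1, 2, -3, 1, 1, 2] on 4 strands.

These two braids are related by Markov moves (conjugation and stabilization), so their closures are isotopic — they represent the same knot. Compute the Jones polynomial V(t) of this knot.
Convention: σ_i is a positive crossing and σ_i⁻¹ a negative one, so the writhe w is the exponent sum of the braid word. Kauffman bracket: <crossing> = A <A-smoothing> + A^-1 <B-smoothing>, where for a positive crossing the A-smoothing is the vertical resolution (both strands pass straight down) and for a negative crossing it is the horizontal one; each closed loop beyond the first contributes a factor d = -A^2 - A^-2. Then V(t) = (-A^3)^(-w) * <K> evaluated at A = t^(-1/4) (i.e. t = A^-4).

Markov-equivalent braids have isotopic closures, hence identical knot invariants. Strip the Markov moves from each word to reach a common short braid β, then compute V(t) once on β.
Braid A: s3 s2 s2 s1 s1 s3^-1 s2 s1 s2 s3^-1 s1 s2^-1 s3^-1 on 4 strands reduces by inverse Markov moves (closure unchanged at each step):
  Deconjugate: the word is γ·β·γ⁻¹ with γ = s3 s2 (prefix) and γ⁻¹ = s2^-1 s3^-1 (suffix); strip both.
Reduced to β = s2 s1 s1 s3^-1 s2 s1 s2 s3^-1 s1 on 4 strands, 9 crossings.
Braid B: s2^-1 s1^-1 s2 s1 s1 s3^-1 s2 s1 s2 s3^-1 s1 s1 s2 on 4 strands reduces by inverse Markov moves (closure unchanged at each step):
  Deconjugate: the word is γ·β·γ⁻¹ with γ = s2^-1 s1^-1 (prefix) and γ⁻¹ = s1 s2 (suffix); strip both.
Reduced to β = s2 s1 s1 s3^-1 s2 s1 s2 s3^-1 s1 on 4 strands, 9 crossings.
Both give the same β = s2 s1 s1 s3^-1 s2 s1 s2 s3^-1 s1 on 4 strands, so one state sum suffices:
Braid: s2 s1 s1 s3^-1 s2 s1 s2 s3^-1 s1 on 4 strands, 9 crossings.
Writhe w = (#positive) - (#negative) = 7 - 2 = 5.
Computing the Kauffman bracket via state sum. There are 2^9 = 512 states.
Each crossing splits two ways (0=vertical, 1=horizontal). The state's weight is A^(#A-smoothings - #B-smoothings) * d^(loops - 1).
Tabulate the states by total A-exponent and number of loops L (A-exp: L × count):
  A^9: L=4 ×1
  A^7: L=3 ×9
  A^5: L=2 ×28, L=4 ×8
  A^3: L=1 ×32, L=3 ×48, L=5 ×4
  A^1: L=2 ×91, L=4 ×34, L=6 ×1
  A^-1: L=1 ×23, L=3 ×92, L=5 ×11
  A^-3: L=2 ×43, L=4 ×40, L=6 ×1
  A^-5: L=1 ×4, L=3 ×26, L=5 ×6
  A^-7: L=2 ×4, L=4 ×5
  A^-9: L=3 ×1
Each group contributes A^e * Σ count * d^(L-1):
Powers of d = -A^2 - A^-2: d^2 = A^4 + 2 + A^-4; d^3 = -A^6 - 3*A^2 - 3*A^-2 - A^-6; d^4 = A^8 + 4*A^4 + 6 + 4*A^-4 + A^-8; d^5 = -A^10 - 5*A^6 - 10*A^2 - 10*A^-2 - 5*A^-6 - A^-10.
  A^9 * (d^3) = -A^15 - 3*A^11 - 3*A^7 - A^3
  A^7 * (9*d^2) = 9*A^11 + 18*A^7 + 9*A^3
  A^5 * (28*d + 8*d^3) = -8*A^11 - 52*A^7 - 52*A^3 - 8*A^-1
  A^3 * (32 + 48*d^2 + 4*d^4) = 4*A^11 + 64*A^7 + 152*A^3 + 64*A^-1 + 4*A^-5
  A^1 * (91*d + 34*d^3 + d^5) = -A^11 - 39*A^7 - 203*A^3 - 203*A^-1 - 39*A^-5 - A^-9
  A^-1 * (23 + 92*d^2 + 11*d^4) = 11*A^7 + 136*A^3 + 273*A^-1 + 136*A^-5 + 11*A^-9
  A^-3 * (43*d + 40*d^3 + d^5) = -A^7 - 45*A^3 - 173*A^-1 - 173*A^-5 - 45*A^-9 - A^-13
  A^-5 * (4 + 26*d^2 + 6*d^4) = 6*A^3 + 50*A^-1 + 92*A^-5 + 50*A^-9 + 6*A^-13
  A^-7 * (4*d + 5*d^3) = -5*A^-1 - 19*A^-5 - 19*A^-9 - 5*A^-13
  A^-9 * (d^2) = A^-5 + 2*A^-9 + A^-13
Summing the groups: <K> = -A^15 + A^11 - 2*A^7 + 2*A^3 - 2*A^-1 + 2*A^-5 - 2*A^-9 + A^-13
Normalise by the writhe: (-A^3)^(-w) = (-A^3)^(-5) = -A^-15, so f(A) = -A^-15 * <K> = 1 - A^-4 + 2*A^-8 - 2*A^-12 + 2*A^-16 - 2*A^-20 + 2*A^-24 - A^-28.
Substitute A = t^(-1/4), i.e. A^e → t^(-e/4): V(t) = -t^7 + 2*t^6 - 2*t^5 + 2*t^4 - 2*t^3 + 2*t^2 - t + 1

Answer: -t^7 + 2*t^6 - 2*t^5 + 2*t^4 - 2*t^3 + 2*t^2 - t + 1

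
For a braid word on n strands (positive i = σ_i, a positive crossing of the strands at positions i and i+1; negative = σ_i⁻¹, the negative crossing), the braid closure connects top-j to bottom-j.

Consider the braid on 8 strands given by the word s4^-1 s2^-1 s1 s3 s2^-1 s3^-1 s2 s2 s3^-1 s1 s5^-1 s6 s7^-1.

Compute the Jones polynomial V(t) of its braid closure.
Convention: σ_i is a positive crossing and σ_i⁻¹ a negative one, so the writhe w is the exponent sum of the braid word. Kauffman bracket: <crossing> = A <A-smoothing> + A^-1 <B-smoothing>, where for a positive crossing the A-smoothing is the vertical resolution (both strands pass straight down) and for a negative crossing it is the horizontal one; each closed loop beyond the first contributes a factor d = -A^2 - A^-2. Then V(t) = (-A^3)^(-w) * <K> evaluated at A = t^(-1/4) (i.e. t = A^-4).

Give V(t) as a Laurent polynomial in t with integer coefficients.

The presented braid s4^-1 s2^-1 s1 s3 s2^-1 s3^-1 s2 s2 s3^-1 s1 s5^-1 s6 s7^-1 on 8 strands reduces by inverse Markov moves (closure unchanged at each step):
  Destabilize: the word has the form β·s7^-1 where s7^-1 occurs only as the final letter (β ∈ B_7); drop it and the last strand → 7 strands.
  Destabilize: the word has the form β·s6 where s6 occurs only as the final letter (β ∈ B_6); drop it and the last strand → 6 strands.
  Destabilize: the word has the form β·s5^-1 where s5^-1 occurs only as the final letter (β ∈ B_5); drop it and the last strand → 5 strands.
Reduced to β = s4^-1 s2^-1 s1 s3 s2^-1 s3^-1 s2 s2 s3^-1 s1 on 5 strands, 10 crossings.
Compute on β:
Braid: s4^-1 s2^-1 s1 s3 s2^-1 s3^-1 s2 s2 s3^-1 s1 on 5 strands, 10 crossings.
Writhe w = (#positive) - (#negative) = 5 - 5 = 0.
Computing the Kauffman bracket via state sum. There are 2^10 = 1024 states.
Smooth each crossing (0=||, 1=⌣⌢); contribution A^(Σ sign_k(1-2s_k)) * d^(L-1).
Tabulate the states by total A-exponent and number of loops L (A-exp: L × count):
  A^10: L=4 ×1
  A^8: L=3 ×9, L=5 ×1
  A^6: L=2 ×27, L=4 ×18
  A^4: L=1 ×28, L=3 ×78, L=5 ×14
  A^2: L=2 ×116, L=4 ×88, L=6 ×6
  A^0: L=1 ×27, L=3 ×178, L=5 ×46, L=7 ×1
  A^-2: L=2 ×78, L=4 ×123, L=6 ×9
  A^-4: L=1 ×6, L=3 ×78, L=5 ×36
  A^-6: L=2 ×11, L=4 ×31, L=6 ×3
  A^-8: L=3 ×6, L=5 ×4
  A^-10: L=4 ×1
Each group contributes A^e * Σ count * d^(L-1):
Powers of d = -A^2 - A^-2: d^2 = A^4 + 2 + A^-4; d^3 = -A^6 - 3*A^2 - 3*A^-2 - A^-6; d^4 = A^8 + 4*A^4 + 6 + 4*A^-4 + A^-8; d^5 = -A^10 - 5*A^6 - 10*A^2 - 10*A^-2 - 5*A^-6 - A^-10; d^6 = A^12 + 6*A^8 + 15*A^4 + 20 + 15*A^-4 + 6*A^-8 + A^-12.
  A^10 * (d^3) = -A^16 - 3*A^12 - 3*A^8 - A^4
  A^8 * (9*d^2 + d^4) = A^16 + 13*A^12 + 24*A^8 + 13*A^4 + 1
  A^6 * (27*d + 18*d^3) = -18*A^12 - 81*A^8 - 81*A^4 - 18
  A^4 * (28 + 78*d^2 + 14*d^4) = 14*A^12 + 134*A^8 + 268*A^4 + 134 + 14*A^-4
  A^2 * (116*d + 88*d^3 + 6*d^5) = -6*A^12 - 118*A^8 - 440*A^4 - 440 - 118*A^-4 - 6*A^-8
  A^0 * (27 + 178*d^2 + 46*d^4 + d^6) = A^12 + 52*A^8 + 377*A^4 + 679 + 377*A^-4 + 52*A^-8 + A^-12
  A^-2 * (78*d + 123*d^3 + 9*d^5) = -9*A^8 - 168*A^4 - 537 - 537*A^-4 - 168*A^-8 - 9*A^-12
  A^-4 * (6 + 78*d^2 + 36*d^4) = 36*A^4 + 222 + 378*A^-4 + 222*A^-8 + 36*A^-12
  A^-6 * (11*d + 31*d^3 + 3*d^5) = -3*A^4 - 46 - 134*A^-4 - 134*A^-8 - 46*A^-12 - 3*A^-16
  A^-8 * (6*d^2 + 4*d^4) = 4 + 22*A^-4 + 36*A^-8 + 22*A^-12 + 4*A^-16
  A^-10 * (d^3) = -A^-4 - 3*A^-8 - 3*A^-12 - A^-16
Summing the groups: <K> = A^12 - A^8 + A^4 - 1 + A^-4 - A^-8 + A^-12
Normalise by the writhe: (-A^3)^(-w) = (-A^3)^(0) = 1, so f(A) = 1 * <K> = A^12 - A^8 + A^4 - 1 + A^-4 - A^-8 + A^-12.
Substitute A = t^(-1/4), i.e. A^e → t^(-e/4): V(t) = t^3 - t^2 + t - 1 + t^-1 - t^-2 + t^-3

Answer: t^3 - t^2 + t - 1 + t^-1 - t^-2 + t^-3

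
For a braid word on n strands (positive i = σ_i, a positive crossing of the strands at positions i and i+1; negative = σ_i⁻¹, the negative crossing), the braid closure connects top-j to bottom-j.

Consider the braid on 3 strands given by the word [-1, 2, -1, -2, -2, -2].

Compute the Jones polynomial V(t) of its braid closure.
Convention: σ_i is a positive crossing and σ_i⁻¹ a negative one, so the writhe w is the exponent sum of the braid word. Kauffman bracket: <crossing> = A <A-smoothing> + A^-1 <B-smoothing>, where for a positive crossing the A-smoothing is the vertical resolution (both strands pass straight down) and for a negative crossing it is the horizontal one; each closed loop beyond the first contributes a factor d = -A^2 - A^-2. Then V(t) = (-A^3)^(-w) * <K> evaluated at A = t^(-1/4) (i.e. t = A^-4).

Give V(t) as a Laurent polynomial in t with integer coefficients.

t^-1 - t^-2 + 2*t^-3 - t^-4 + t^-5 - t^-6

Derivation:
Braid: s1^-1 s2 s1^-1 s2^-1 s2^-1 s2^-1 on 3 strands, 6 crossings.
Writhe w = (#positive) - (#negative) = 1 - 5 = -4.
Enumerate smoothing states for the bracket polynomial. There are 2^6 = 64 states.
Smooth each crossing (0=||, 1=⌣⌢); contribution A^(Σ sign_k(1-2s_k)) * d^(L-1).
Tabulate the states by total A-exponent and number of loops L (A-exp: L × count):
  A^6: L=4 ×1
  A^4: L=3 ×6
  A^2: L=2 ×12, L=4 ×3
  A^0: L=1 ×9, L=3 ×10, L=5 ×1
  A^-2: L=2 ×12, L=4 ×3
  A^-4: L=1 ×2, L=3 ×4
  A^-6: L=2 ×1
Each group contributes A^e * Σ count * d^(L-1):
Powers of d = -A^2 - A^-2: d^2 = A^4 + 2 + A^-4; d^3 = -A^6 - 3*A^2 - 3*A^-2 - A^-6; d^4 = A^8 + 4*A^4 + 6 + 4*A^-4 + A^-8.
  A^6 * (d^3) = -A^12 - 3*A^8 - 3*A^4 - 1
  A^4 * (6*d^2) = 6*A^8 + 12*A^4 + 6
  A^2 * (12*d + 3*d^3) = -3*A^8 - 21*A^4 - 21 - 3*A^-4
  A^0 * (9 + 10*d^2 + d^4) = A^8 + 14*A^4 + 35 + 14*A^-4 + A^-8
  A^-2 * (12*d + 3*d^3) = -3*A^4 - 21 - 21*A^-4 - 3*A^-8
  A^-4 * (2 + 4*d^2) = 4 + 10*A^-4 + 4*A^-8
  A^-6 * (d) = -A^-4 - A^-8
Summing the groups: <K> = -A^12 + A^8 - A^4 + 2 - A^-4 + A^-8
Normalise by the writhe: (-A^3)^(-w) = (-A^3)^(4) = A^12, so f(A) = A^12 * <K> = -A^24 + A^20 - A^16 + 2*A^12 - A^8 + A^4.
Substitute A = t^(-1/4), i.e. A^e → t^(-e/4): V(t) = t^-1 - t^-2 + 2*t^-3 - t^-4 + t^-5 - t^-6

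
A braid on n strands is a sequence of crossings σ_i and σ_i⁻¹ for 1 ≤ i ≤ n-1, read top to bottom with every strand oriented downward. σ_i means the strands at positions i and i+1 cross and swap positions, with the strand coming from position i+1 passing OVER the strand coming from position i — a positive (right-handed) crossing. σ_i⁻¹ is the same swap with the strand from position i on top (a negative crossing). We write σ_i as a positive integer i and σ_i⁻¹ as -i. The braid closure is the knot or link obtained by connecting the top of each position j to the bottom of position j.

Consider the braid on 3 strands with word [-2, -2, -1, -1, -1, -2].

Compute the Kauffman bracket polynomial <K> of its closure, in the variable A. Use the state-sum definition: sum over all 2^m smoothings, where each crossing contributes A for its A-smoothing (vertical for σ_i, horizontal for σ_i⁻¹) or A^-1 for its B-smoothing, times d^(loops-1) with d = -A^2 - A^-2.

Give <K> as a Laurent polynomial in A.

A^14 - 2*A^10 + A^6 - 2*A^2 + 2*A^-2 + A^-10

Derivation:
Braid: s2^-1 s2^-1 s1^-1 s1^-1 s1^-1 s2^-1 on 3 strands, 6 crossings.
Writhe w = (#positive) - (#negative) = 0 - 6 = -6.
Enumerate smoothing states for the bracket polynomial. There are 2^6 = 64 states.
Each crossing splits two ways (0=vertical, 1=horizontal). The state's weight is A^(#A-smoothings - #B-smoothings) * d^(loops - 1).
Tabulate the states by total A-exponent and number of loops L (A-exp: L × count):
  A^6: L=5 ×1
  A^4: L=4 ×6
  A^2: L=3 ×15
  A^0: L=2 ×18, L=4 ×2
  A^-2: L=1 ×9, L=3 ×6
  A^-4: L=2 ×6
  A^-6: L=3 ×1
Each group contributes A^e * Σ count * d^(L-1):
Powers of d = -A^2 - A^-2: d^2 = A^4 + 2 + A^-4; d^3 = -A^6 - 3*A^2 - 3*A^-2 - A^-6; d^4 = A^8 + 4*A^4 + 6 + 4*A^-4 + A^-8.
  A^6 * (d^4) = A^14 + 4*A^10 + 6*A^6 + 4*A^2 + A^-2
  A^4 * (6*d^3) = -6*A^10 - 18*A^6 - 18*A^2 - 6*A^-2
  A^2 * (15*d^2) = 15*A^6 + 30*A^2 + 15*A^-2
  A^0 * (18*d + 2*d^3) = -2*A^6 - 24*A^2 - 24*A^-2 - 2*A^-6
  A^-2 * (9 + 6*d^2) = 6*A^2 + 21*A^-2 + 6*A^-6
  A^-4 * (6*d) = -6*A^-2 - 6*A^-6
  A^-6 * (d^2) = A^-2 + 2*A^-6 + A^-10
Summing the groups: <K> = A^14 - 2*A^10 + A^6 - 2*A^2 + 2*A^-2 + A^-10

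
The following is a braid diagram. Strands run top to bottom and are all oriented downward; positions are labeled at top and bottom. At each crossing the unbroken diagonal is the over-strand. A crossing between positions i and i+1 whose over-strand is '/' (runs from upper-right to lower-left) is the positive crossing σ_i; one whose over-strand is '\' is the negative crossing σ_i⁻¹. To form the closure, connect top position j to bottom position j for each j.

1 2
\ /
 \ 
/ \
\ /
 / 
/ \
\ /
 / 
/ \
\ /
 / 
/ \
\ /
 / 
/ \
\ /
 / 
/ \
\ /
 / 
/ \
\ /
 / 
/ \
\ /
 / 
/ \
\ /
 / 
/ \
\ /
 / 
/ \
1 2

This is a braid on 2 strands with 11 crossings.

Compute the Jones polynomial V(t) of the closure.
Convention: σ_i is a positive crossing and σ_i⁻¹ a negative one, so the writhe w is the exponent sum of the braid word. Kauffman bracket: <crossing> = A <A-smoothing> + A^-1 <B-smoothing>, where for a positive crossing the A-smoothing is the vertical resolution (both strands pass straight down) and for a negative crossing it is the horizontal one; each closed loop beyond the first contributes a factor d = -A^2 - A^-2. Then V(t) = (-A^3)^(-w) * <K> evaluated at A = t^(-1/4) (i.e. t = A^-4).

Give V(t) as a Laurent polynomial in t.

Reading the diagram top to bottom ('/'-over between positions i,i+1 = s_i, '\'-over = s_i^-1): braid word = s1^-1 s1 s1 s1 s1 s1 s1 s1 s1 s1 s1.
The presented braid s1^-1 s1 s1 s1 s1 s1 s1 s1 s1 s1 s1 on 2 strands reduces by inverse Markov moves (closure unchanged at each step):
  Deconjugate: the word is γ·β·γ⁻¹ with γ = s1^-1 (prefix) and γ⁻¹ = s1 (suffix); strip both.
Reduced to β = s1 s1 s1 s1 s1 s1 s1 s1 s1 on 2 strands, 9 crossings.
Compute on β:
Braid: s1 s1 s1 s1 s1 s1 s1 s1 s1 on 2 strands, 9 crossings.
Writhe w = (#positive) - (#negative) = 9 - 0 = 9.
Enumerate smoothing states for the bracket polynomial. There are 2^9 = 512 states.
Smooth each crossing (0=||, 1=⌣⌢); contribution A^(Σ sign_k(1-2s_k)) * d^(L-1).
Tabulate the states by total A-exponent and number of loops L (A-exp: L × count):
  A^9: L=2 ×1
  A^7: L=1 ×9
  A^5: L=2 ×36
  A^3: L=3 ×84
  A^1: L=4 ×126
  A^-1: L=5 ×126
  A^-3: L=6 ×84
  A^-5: L=7 ×36
  A^-7: L=8 ×9
  A^-9: L=9 ×1
Each group contributes A^e * Σ count * d^(L-1):
Powers of d = -A^2 - A^-2: d^2 = A^4 + 2 + A^-4; d^3 = -A^6 - 3*A^2 - 3*A^-2 - A^-6; d^4 = A^8 + 4*A^4 + 6 + 4*A^-4 + A^-8; d^5 = -A^10 - 5*A^6 - 10*A^2 - 10*A^-2 - 5*A^-6 - A^-10; d^6 = A^12 + 6*A^8 + 15*A^4 + 20 + 15*A^-4 + 6*A^-8 + A^-12; d^7 = -A^14 - 7*A^10 - 21*A^6 - 35*A^2 - 35*A^-2 - 21*A^-6 - 7*A^-10 - A^-14; d^8 = A^16 + 8*A^12 + 28*A^8 + 56*A^4 + 70 + 56*A^-4 + 28*A^-8 + 8*A^-12 + A^-16.
  A^9 * (d) = -A^11 - A^7
  A^7 * (9) = 9*A^7
  A^5 * (36*d) = -36*A^7 - 36*A^3
  A^3 * (84*d^2) = 84*A^7 + 168*A^3 + 84*A^-1
  A^1 * (126*d^3) = -126*A^7 - 378*A^3 - 378*A^-1 - 126*A^-5
  A^-1 * (126*d^4) = 126*A^7 + 504*A^3 + 756*A^-1 + 504*A^-5 + 126*A^-9
  A^-3 * (84*d^5) = -84*A^7 - 420*A^3 - 840*A^-1 - 840*A^-5 - 420*A^-9 - 84*A^-13
  A^-5 * (36*d^6) = 36*A^7 + 216*A^3 + 540*A^-1 + 720*A^-5 + 540*A^-9 + 216*A^-13 + 36*A^-17
  A^-7 * (9*d^7) = -9*A^7 - 63*A^3 - 189*A^-1 - 315*A^-5 - 315*A^-9 - 189*A^-13 - 63*A^-17 - 9*A^-21
  A^-9 * (d^8) = A^7 + 8*A^3 + 28*A^-1 + 56*A^-5 + 70*A^-9 + 56*A^-13 + 28*A^-17 + 8*A^-21 + A^-25
Summing the groups: <K> = -A^11 - A^3 + A^-1 - A^-5 + A^-9 - A^-13 + A^-17 - A^-21 + A^-25
Normalise by the writhe: (-A^3)^(-w) = (-A^3)^(-9) = -A^-27, so f(A) = -A^-27 * <K> = A^-16 + A^-24 - A^-28 + A^-32 - A^-36 + A^-40 - A^-44 + A^-48 - A^-52.
Substitute A = t^(-1/4), i.e. A^e → t^(-e/4): V(t) = -t^13 + t^12 - t^11 + t^10 - t^9 + t^8 - t^7 + t^6 + t^4

Answer: -t^13 + t^12 - t^11 + t^10 - t^9 + t^8 - t^7 + t^6 + t^4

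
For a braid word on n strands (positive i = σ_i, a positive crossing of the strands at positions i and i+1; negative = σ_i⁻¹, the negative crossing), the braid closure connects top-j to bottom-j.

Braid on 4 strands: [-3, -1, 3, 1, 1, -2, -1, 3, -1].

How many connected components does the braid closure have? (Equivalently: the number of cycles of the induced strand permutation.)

Track the strand permutation on 4 strands, starting from identity.
  step 1: s3^-1 swaps positions 3,4 -> [1 2 4 3]
  step 2: s1^-1 swaps positions 1,2 -> [2 1 4 3]
  step 3: s3 swaps positions 3,4 -> [2 1 3 4]
  step 4: s1 swaps positions 1,2 -> [1 2 3 4]
  step 5: s1 swaps positions 1,2 -> [2 1 3 4]
  step 6: s2^-1 swaps positions 2,3 -> [2 3 1 4]
  step 7: s1^-1 swaps positions 1,2 -> [3 2 1 4]
  step 8: s3 swaps positions 3,4 -> [3 2 4 1]
  step 9: s1^-1 swaps positions 1,2 -> [2 3 4 1]
Final permutation (position -> original strand): [2 3 4 1]
Closure components = cycle count of this permutation = 1.

Answer: 1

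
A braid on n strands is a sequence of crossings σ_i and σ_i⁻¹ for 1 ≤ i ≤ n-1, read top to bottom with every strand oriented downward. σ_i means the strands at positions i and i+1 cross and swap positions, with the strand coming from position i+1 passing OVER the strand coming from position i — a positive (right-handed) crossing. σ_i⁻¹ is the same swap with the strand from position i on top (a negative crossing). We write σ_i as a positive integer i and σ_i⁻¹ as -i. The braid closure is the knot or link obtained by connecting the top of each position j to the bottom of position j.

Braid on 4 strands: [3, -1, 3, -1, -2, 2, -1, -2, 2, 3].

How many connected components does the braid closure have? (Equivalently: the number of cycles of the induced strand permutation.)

2

Derivation:
Track the strand permutation on 4 strands, starting from identity.
  step 1: s3 swaps positions 3,4 -> [1 2 4 3]
  step 2: s1^-1 swaps positions 1,2 -> [2 1 4 3]
  step 3: s3 swaps positions 3,4 -> [2 1 3 4]
  step 4: s1^-1 swaps positions 1,2 -> [1 2 3 4]
  step 5: s2^-1 swaps positions 2,3 -> [1 3 2 4]
  step 6: s2 swaps positions 2,3 -> [1 2 3 4]
  step 7: s1^-1 swaps positions 1,2 -> [2 1 3 4]
  step 8: s2^-1 swaps positions 2,3 -> [2 3 1 4]
  step 9: s2 swaps positions 2,3 -> [2 1 3 4]
  step 10: s3 swaps positions 3,4 -> [2 1 4 3]
Final permutation (position -> original strand): [2 1 4 3]
Closure components = cycle count of this permutation = 2.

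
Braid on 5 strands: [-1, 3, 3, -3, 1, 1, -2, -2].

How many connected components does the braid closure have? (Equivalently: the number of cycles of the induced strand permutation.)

Track the strand permutation on 5 strands, starting from identity.
  step 1: s1^-1 swaps positions 1,2 -> [2 1 3 4 5]
  step 2: s3 swaps positions 3,4 -> [2 1 4 3 5]
  step 3: s3 swaps positions 3,4 -> [2 1 3 4 5]
  step 4: s3^-1 swaps positions 3,4 -> [2 1 4 3 5]
  step 5: s1 swaps positions 1,2 -> [1 2 4 3 5]
  step 6: s1 swaps positions 1,2 -> [2 1 4 3 5]
  step 7: s2^-1 swaps positions 2,3 -> [2 4 1 3 5]
  step 8: s2^-1 swaps positions 2,3 -> [2 1 4 3 5]
Final permutation (position -> original strand): [2 1 4 3 5]
Closure components = cycle count of this permutation = 3.

Answer: 3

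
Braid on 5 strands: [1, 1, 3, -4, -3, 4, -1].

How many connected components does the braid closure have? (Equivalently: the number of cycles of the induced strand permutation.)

2

Derivation:
Track the strand permutation on 5 strands, starting from identity.
  step 1: s1 swaps positions 1,2 -> [2 1 3 4 5]
  step 2: s1 swaps positions 1,2 -> [1 2 3 4 5]
  step 3: s3 swaps positions 3,4 -> [1 2 4 3 5]
  step 4: s4^-1 swaps positions 4,5 -> [1 2 4 5 3]
  step 5: s3^-1 swaps positions 3,4 -> [1 2 5 4 3]
  step 6: s4 swaps positions 4,5 -> [1 2 5 3 4]
  step 7: s1^-1 swaps positions 1,2 -> [2 1 5 3 4]
Final permutation (position -> original strand): [2 1 5 3 4]
Closure components = cycle count of this permutation = 2.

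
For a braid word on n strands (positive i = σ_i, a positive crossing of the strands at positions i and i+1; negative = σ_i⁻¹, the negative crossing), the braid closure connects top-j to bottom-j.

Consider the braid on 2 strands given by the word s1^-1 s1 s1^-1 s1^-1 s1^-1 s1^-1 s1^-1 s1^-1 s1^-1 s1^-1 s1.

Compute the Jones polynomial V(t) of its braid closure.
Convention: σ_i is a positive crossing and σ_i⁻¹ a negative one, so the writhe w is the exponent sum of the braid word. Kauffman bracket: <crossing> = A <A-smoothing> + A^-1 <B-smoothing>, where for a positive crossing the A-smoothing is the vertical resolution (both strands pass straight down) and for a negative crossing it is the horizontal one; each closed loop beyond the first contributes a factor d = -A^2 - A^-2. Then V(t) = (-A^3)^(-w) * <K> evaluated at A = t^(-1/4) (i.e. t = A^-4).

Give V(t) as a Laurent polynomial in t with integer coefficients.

The presented braid s1^-1 s1 s1^-1 s1^-1 s1^-1 s1^-1 s1^-1 s1^-1 s1^-1 s1^-1 s1 on 2 strands reduces by inverse Markov moves (closure unchanged at each step):
  Deconjugate: the word is γ·β·γ⁻¹ with γ = s1^-1 s1 (prefix) and γ⁻¹ = s1^-1 s1 (suffix); strip both.
Reduced to β = s1^-1 s1^-1 s1^-1 s1^-1 s1^-1 s1^-1 s1^-1 on 2 strands, 7 crossings.
Compute on β:
Braid: s1^-1 s1^-1 s1^-1 s1^-1 s1^-1 s1^-1 s1^-1 on 2 strands, 7 crossings.
Writhe w = (#positive) - (#negative) = 0 - 7 = -7.
Enumerate smoothing states for the bracket polynomial. There are 2^7 = 128 states.
Smooth each crossing (0=||, 1=⌣⌢); contribution A^(Σ sign_k(1-2s_k)) * d^(L-1).
Tabulate the states by total A-exponent and number of loops L (A-exp: L × count):
  A^7: L=7 ×1
  A^5: L=6 ×7
  A^3: L=5 ×21
  A^1: L=4 ×35
  A^-1: L=3 ×35
  A^-3: L=2 ×21
  A^-5: L=1 ×7
  A^-7: L=2 ×1
Each group contributes A^e * Σ count * d^(L-1):
Powers of d = -A^2 - A^-2: d^2 = A^4 + 2 + A^-4; d^3 = -A^6 - 3*A^2 - 3*A^-2 - A^-6; d^4 = A^8 + 4*A^4 + 6 + 4*A^-4 + A^-8; d^5 = -A^10 - 5*A^6 - 10*A^2 - 10*A^-2 - 5*A^-6 - A^-10; d^6 = A^12 + 6*A^8 + 15*A^4 + 20 + 15*A^-4 + 6*A^-8 + A^-12.
  A^7 * (d^6) = A^19 + 6*A^15 + 15*A^11 + 20*A^7 + 15*A^3 + 6*A^-1 + A^-5
  A^5 * (7*d^5) = -7*A^15 - 35*A^11 - 70*A^7 - 70*A^3 - 35*A^-1 - 7*A^-5
  A^3 * (21*d^4) = 21*A^11 + 84*A^7 + 126*A^3 + 84*A^-1 + 21*A^-5
  A^1 * (35*d^3) = -35*A^7 - 105*A^3 - 105*A^-1 - 35*A^-5
  A^-1 * (35*d^2) = 35*A^3 + 70*A^-1 + 35*A^-5
  A^-3 * (21*d) = -21*A^-1 - 21*A^-5
  A^-5 * (7) = 7*A^-5
  A^-7 * (d) = -A^-5 - A^-9
Summing the groups: <K> = A^19 - A^15 + A^11 - A^7 + A^3 - A^-1 - A^-9
Normalise by the writhe: (-A^3)^(-w) = (-A^3)^(7) = -A^21, so f(A) = -A^21 * <K> = -A^40 + A^36 - A^32 + A^28 - A^24 + A^20 + A^12.
Substitute A = t^(-1/4), i.e. A^e → t^(-e/4): V(t) = t^-3 + t^-5 - t^-6 + t^-7 - t^-8 + t^-9 - t^-10

Answer: t^-3 + t^-5 - t^-6 + t^-7 - t^-8 + t^-9 - t^-10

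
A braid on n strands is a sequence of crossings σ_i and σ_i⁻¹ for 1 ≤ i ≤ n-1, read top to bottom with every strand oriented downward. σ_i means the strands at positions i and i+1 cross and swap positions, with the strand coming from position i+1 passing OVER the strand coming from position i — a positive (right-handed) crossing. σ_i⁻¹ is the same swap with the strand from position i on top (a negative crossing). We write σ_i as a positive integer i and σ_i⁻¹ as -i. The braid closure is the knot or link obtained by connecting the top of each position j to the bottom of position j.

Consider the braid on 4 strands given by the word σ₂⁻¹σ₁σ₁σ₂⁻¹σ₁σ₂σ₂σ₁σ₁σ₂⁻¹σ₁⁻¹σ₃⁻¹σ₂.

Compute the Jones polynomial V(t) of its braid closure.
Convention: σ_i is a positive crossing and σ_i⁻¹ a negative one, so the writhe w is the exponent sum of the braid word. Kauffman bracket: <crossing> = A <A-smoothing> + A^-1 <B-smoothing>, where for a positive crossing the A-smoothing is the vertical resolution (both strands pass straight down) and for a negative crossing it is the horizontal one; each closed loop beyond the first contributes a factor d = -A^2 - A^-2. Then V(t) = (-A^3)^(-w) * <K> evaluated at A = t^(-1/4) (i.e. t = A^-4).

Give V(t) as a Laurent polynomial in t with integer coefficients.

The presented braid s2^-1 s1 s1 s2^-1 s1 s2 s2 s1 s1 s2^-1 s1^-1 s3^-1 s2 on 4 strands reduces by inverse Markov moves (closure unchanged at each step):
  Deconjugate: the word is γ·β·γ⁻¹ with γ = s2^-1 (prefix) and γ⁻¹ = s2 (suffix); strip both.
  Destabilize: the word has the form β·s3^-1 where s3^-1 occurs only as the final letter (β ∈ B_3); drop it and the last strand → 3 strands.
  Deconjugate: the word is γ·β·γ⁻¹ with γ = s1 (prefix) and γ⁻¹ = s1^-1 (suffix); strip both.
Reduced to β = s1 s2^-1 s1 s2 s2 s1 s1 s2^-1 on 3 strands, 8 crossings.
Compute on β:
Braid: s1 s2^-1 s1 s2 s2 s1 s1 s2^-1 on 3 strands, 8 crossings.
Writhe w = (#positive) - (#negative) = 6 - 2 = 4.
Computing the Kauffman bracket via state sum. There are 2^8 = 256 states.
Smooth each crossing (0=||, 1=⌣⌢); contribution A^(Σ sign_k(1-2s_k)) * d^(L-1).
Tabulate the states by total A-exponent and number of loops L (A-exp: L × count):
  A^8: L=3 ×1
  A^6: L=2 ×6, L=4 ×2
  A^4: L=1 ×11, L=3 ×16, L=5 ×1
  A^2: L=2 ×47, L=4 ×9
  A^0: L=1 ×26, L=3 ×43, L=5 ×1
  A^-2: L=2 ×41, L=4 ×15
  A^-4: L=3 ×26, L=5 ×2
  A^-6: L=4 ×8
  A^-8: L=5 ×1
Each group contributes A^e * Σ count * d^(L-1):
Powers of d = -A^2 - A^-2: d^2 = A^4 + 2 + A^-4; d^3 = -A^6 - 3*A^2 - 3*A^-2 - A^-6; d^4 = A^8 + 4*A^4 + 6 + 4*A^-4 + A^-8.
  A^8 * (d^2) = A^12 + 2*A^8 + A^4
  A^6 * (6*d + 2*d^3) = -2*A^12 - 12*A^8 - 12*A^4 - 2
  A^4 * (11 + 16*d^2 + d^4) = A^12 + 20*A^8 + 49*A^4 + 20 + A^-4
  A^2 * (47*d + 9*d^3) = -9*A^8 - 74*A^4 - 74 - 9*A^-4
  A^0 * (26 + 43*d^2 + d^4) = A^8 + 47*A^4 + 118 + 47*A^-4 + A^-8
  A^-2 * (41*d + 15*d^3) = -15*A^4 - 86 - 86*A^-4 - 15*A^-8
  A^-4 * (26*d^2 + 2*d^4) = 2*A^4 + 34 + 64*A^-4 + 34*A^-8 + 2*A^-12
  A^-6 * (8*d^3) = -8 - 24*A^-4 - 24*A^-8 - 8*A^-12
  A^-8 * (d^4) = 1 + 4*A^-4 + 6*A^-8 + 4*A^-12 + A^-16
Summing the groups: <K> = 2*A^8 - 2*A^4 + 3 - 3*A^-4 + 2*A^-8 - 2*A^-12 + A^-16
Normalise by the writhe: (-A^3)^(-w) = (-A^3)^(-4) = A^-12, so f(A) = A^-12 * <K> = 2*A^-4 - 2*A^-8 + 3*A^-12 - 3*A^-16 + 2*A^-20 - 2*A^-24 + A^-28.
Substitute A = t^(-1/4), i.e. A^e → t^(-e/4): V(t) = t^7 - 2*t^6 + 2*t^5 - 3*t^4 + 3*t^3 - 2*t^2 + 2*t

Answer: t^7 - 2*t^6 + 2*t^5 - 3*t^4 + 3*t^3 - 2*t^2 + 2*t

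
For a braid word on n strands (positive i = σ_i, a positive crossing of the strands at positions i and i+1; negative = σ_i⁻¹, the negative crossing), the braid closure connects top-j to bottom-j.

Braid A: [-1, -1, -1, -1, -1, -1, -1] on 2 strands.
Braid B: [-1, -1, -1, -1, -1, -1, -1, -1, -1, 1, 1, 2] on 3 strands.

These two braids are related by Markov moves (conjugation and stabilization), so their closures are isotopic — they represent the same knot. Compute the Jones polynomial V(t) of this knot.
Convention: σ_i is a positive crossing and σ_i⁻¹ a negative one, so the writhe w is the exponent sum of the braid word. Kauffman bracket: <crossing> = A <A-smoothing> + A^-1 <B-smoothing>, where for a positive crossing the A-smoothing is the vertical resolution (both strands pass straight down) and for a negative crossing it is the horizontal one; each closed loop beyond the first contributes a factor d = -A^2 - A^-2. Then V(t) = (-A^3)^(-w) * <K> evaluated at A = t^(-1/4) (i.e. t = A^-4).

Markov-equivalent braids have isotopic closures, hence identical knot invariants. Strip the Markov moves from each word to reach a common short braid β, then compute V(t) once on β.
Braid A: s1^-1 s1^-1 s1^-1 s1^-1 s1^-1 s1^-1 s1^-1 on 2 strands has no conjugating prefix/suffix or stabilization to strip; take β = s1^-1 s1^-1 s1^-1 s1^-1 s1^-1 s1^-1 s1^-1.
Braid B: s1^-1 s1^-1 s1^-1 s1^-1 s1^-1 s1^-1 s1^-1 s1^-1 s1^-1 s1 s1 s2 on 3 strands reduces by inverse Markov moves (closure unchanged at each step):
  Destabilize: the word has the form β·s2 where s2 occurs only as the final letter (β ∈ B_2); drop it and the last strand → 2 strands.
  Deconjugate: the word is γ·β·γ⁻¹ with γ = s1^-1 s1^-1 (prefix) and γ⁻¹ = s1 s1 (suffix); strip both.
Reduced to β = s1^-1 s1^-1 s1^-1 s1^-1 s1^-1 s1^-1 s1^-1 on 2 strands, 7 crossings.
Both give the same β = s1^-1 s1^-1 s1^-1 s1^-1 s1^-1 s1^-1 s1^-1 on 2 strands, so one state sum suffices:
Braid: s1^-1 s1^-1 s1^-1 s1^-1 s1^-1 s1^-1 s1^-1 on 2 strands, 7 crossings.
Writhe w = (#positive) - (#negative) = 0 - 7 = -7.
Computing the Kauffman bracket via state sum. There are 2^7 = 128 states.
For each crossing: s=0 is the vertical smoothing, s=1 horizontal. Crossing k contributes A^(sign_k * (1 - 2*s_k)); loop factor d = -A^2 - A^-2.
Tabulate the states by total A-exponent and number of loops L (A-exp: L × count):
  A^7: L=7 ×1
  A^5: L=6 ×7
  A^3: L=5 ×21
  A^1: L=4 ×35
  A^-1: L=3 ×35
  A^-3: L=2 ×21
  A^-5: L=1 ×7
  A^-7: L=2 ×1
Each group contributes A^e * Σ count * d^(L-1):
Powers of d = -A^2 - A^-2: d^2 = A^4 + 2 + A^-4; d^3 = -A^6 - 3*A^2 - 3*A^-2 - A^-6; d^4 = A^8 + 4*A^4 + 6 + 4*A^-4 + A^-8; d^5 = -A^10 - 5*A^6 - 10*A^2 - 10*A^-2 - 5*A^-6 - A^-10; d^6 = A^12 + 6*A^8 + 15*A^4 + 20 + 15*A^-4 + 6*A^-8 + A^-12.
  A^7 * (d^6) = A^19 + 6*A^15 + 15*A^11 + 20*A^7 + 15*A^3 + 6*A^-1 + A^-5
  A^5 * (7*d^5) = -7*A^15 - 35*A^11 - 70*A^7 - 70*A^3 - 35*A^-1 - 7*A^-5
  A^3 * (21*d^4) = 21*A^11 + 84*A^7 + 126*A^3 + 84*A^-1 + 21*A^-5
  A^1 * (35*d^3) = -35*A^7 - 105*A^3 - 105*A^-1 - 35*A^-5
  A^-1 * (35*d^2) = 35*A^3 + 70*A^-1 + 35*A^-5
  A^-3 * (21*d) = -21*A^-1 - 21*A^-5
  A^-5 * (7) = 7*A^-5
  A^-7 * (d) = -A^-5 - A^-9
Summing the groups: <K> = A^19 - A^15 + A^11 - A^7 + A^3 - A^-1 - A^-9
Normalise by the writhe: (-A^3)^(-w) = (-A^3)^(7) = -A^21, so f(A) = -A^21 * <K> = -A^40 + A^36 - A^32 + A^28 - A^24 + A^20 + A^12.
Substitute A = t^(-1/4), i.e. A^e → t^(-e/4): V(t) = t^-3 + t^-5 - t^-6 + t^-7 - t^-8 + t^-9 - t^-10

Answer: t^-3 + t^-5 - t^-6 + t^-7 - t^-8 + t^-9 - t^-10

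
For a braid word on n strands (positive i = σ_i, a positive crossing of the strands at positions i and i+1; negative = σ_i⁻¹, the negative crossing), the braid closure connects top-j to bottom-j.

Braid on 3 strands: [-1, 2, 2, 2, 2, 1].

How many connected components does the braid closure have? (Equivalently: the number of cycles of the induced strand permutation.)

3

Derivation:
Track the strand permutation on 3 strands, starting from identity.
  step 1: s1^-1 swaps positions 1,2 -> [2 1 3]
  step 2: s2 swaps positions 2,3 -> [2 3 1]
  step 3: s2 swaps positions 2,3 -> [2 1 3]
  step 4: s2 swaps positions 2,3 -> [2 3 1]
  step 5: s2 swaps positions 2,3 -> [2 1 3]
  step 6: s1 swaps positions 1,2 -> [1 2 3]
Final permutation (position -> original strand): [1 2 3]
Closure components = cycle count of this permutation = 3.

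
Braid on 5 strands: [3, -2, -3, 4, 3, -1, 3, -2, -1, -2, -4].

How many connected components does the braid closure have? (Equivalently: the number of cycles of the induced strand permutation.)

2

Derivation:
Track the strand permutation on 5 strands, starting from identity.
  step 1: s3 swaps positions 3,4 -> [1 2 4 3 5]
  step 2: s2^-1 swaps positions 2,3 -> [1 4 2 3 5]
  step 3: s3^-1 swaps positions 3,4 -> [1 4 3 2 5]
  step 4: s4 swaps positions 4,5 -> [1 4 3 5 2]
  step 5: s3 swaps positions 3,4 -> [1 4 5 3 2]
  step 6: s1^-1 swaps positions 1,2 -> [4 1 5 3 2]
  step 7: s3 swaps positions 3,4 -> [4 1 3 5 2]
  step 8: s2^-1 swaps positions 2,3 -> [4 3 1 5 2]
  step 9: s1^-1 swaps positions 1,2 -> [3 4 1 5 2]
  step 10: s2^-1 swaps positions 2,3 -> [3 1 4 5 2]
  step 11: s4^-1 swaps positions 4,5 -> [3 1 4 2 5]
Final permutation (position -> original strand): [3 1 4 2 5]
Closure components = cycle count of this permutation = 2.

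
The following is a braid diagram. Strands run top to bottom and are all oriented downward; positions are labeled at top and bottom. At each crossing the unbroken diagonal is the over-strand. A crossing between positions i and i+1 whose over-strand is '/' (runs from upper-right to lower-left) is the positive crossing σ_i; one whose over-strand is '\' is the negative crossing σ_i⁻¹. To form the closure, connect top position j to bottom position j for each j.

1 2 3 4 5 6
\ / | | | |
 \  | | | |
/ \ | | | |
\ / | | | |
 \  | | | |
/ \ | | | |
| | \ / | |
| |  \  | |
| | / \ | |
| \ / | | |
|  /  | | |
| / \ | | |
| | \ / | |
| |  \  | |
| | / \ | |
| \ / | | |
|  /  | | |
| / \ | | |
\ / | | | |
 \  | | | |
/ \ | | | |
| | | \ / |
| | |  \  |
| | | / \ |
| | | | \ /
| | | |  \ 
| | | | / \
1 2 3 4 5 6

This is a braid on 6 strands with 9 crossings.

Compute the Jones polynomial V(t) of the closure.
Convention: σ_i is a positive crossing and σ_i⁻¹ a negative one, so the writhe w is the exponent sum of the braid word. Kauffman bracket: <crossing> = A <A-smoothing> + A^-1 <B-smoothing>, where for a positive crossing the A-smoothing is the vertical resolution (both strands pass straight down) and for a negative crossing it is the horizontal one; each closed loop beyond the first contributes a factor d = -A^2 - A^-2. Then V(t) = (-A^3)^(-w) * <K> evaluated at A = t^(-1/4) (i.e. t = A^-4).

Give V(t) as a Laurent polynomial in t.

t - 1 + 2*t^-1 - 3*t^-2 + 3*t^-3 - 2*t^-4 + 2*t^-5 - t^-6

Derivation:
Reading the diagram top to bottom ('/'-over between positions i,i+1 = s_i, '\'-over = s_i^-1): braid word = s1^-1 s1^-1 s3^-1 s2 s3^-1 s2 s1^-1 s4^-1 s5^-1.
The presented braid s1^-1 s1^-1 s3^-1 s2 s3^-1 s2 s1^-1 s4^-1 s5^-1 on 6 strands reduces by inverse Markov moves (closure unchanged at each step):
  Destabilize: the word has the form β·s5^-1 where s5^-1 occurs only as the final letter (β ∈ B_5); drop it and the last strand → 5 strands.
  Destabilize: the word has the form β·s4^-1 where s4^-1 occurs only as the final letter (β ∈ B_4); drop it and the last strand → 4 strands.
Reduced to β = s1^-1 s1^-1 s3^-1 s2 s3^-1 s2 s1^-1 on 4 strands, 7 crossings.
Compute on β:
Braid: s1^-1 s1^-1 s3^-1 s2 s3^-1 s2 s1^-1 on 4 strands, 7 crossings.
Writhe w = (#positive) - (#negative) = 2 - 5 = -3.
Enumerate smoothing states for the bracket polynomial. There are 2^7 = 128 states.
Each crossing splits two ways (0=vertical, 1=horizontal). The state's weight is A^(#A-smoothings - #B-smoothings) * d^(loops - 1).
Tabulate the states by total A-exponent and number of loops L (A-exp: L × count):
  A^7: L=5 ×1
  A^5: L=4 ×7
  A^3: L=3 ×20, L=5 ×1
  A^1: L=2 ×27, L=4 ×8
  A^-1: L=1 ×15, L=3 ×19, L=5 ×1
  A^-3: L=2 ×17, L=4 ×4
  A^-5: L=3 ×7
  A^-7: L=4 ×1
Each group contributes A^e * Σ count * d^(L-1):
Powers of d = -A^2 - A^-2: d^2 = A^4 + 2 + A^-4; d^3 = -A^6 - 3*A^2 - 3*A^-2 - A^-6; d^4 = A^8 + 4*A^4 + 6 + 4*A^-4 + A^-8.
  A^7 * (d^4) = A^15 + 4*A^11 + 6*A^7 + 4*A^3 + A^-1
  A^5 * (7*d^3) = -7*A^11 - 21*A^7 - 21*A^3 - 7*A^-1
  A^3 * (20*d^2 + d^4) = A^11 + 24*A^7 + 46*A^3 + 24*A^-1 + A^-5
  A^1 * (27*d + 8*d^3) = -8*A^7 - 51*A^3 - 51*A^-1 - 8*A^-5
  A^-1 * (15 + 19*d^2 + d^4) = A^7 + 23*A^3 + 59*A^-1 + 23*A^-5 + A^-9
  A^-3 * (17*d + 4*d^3) = -4*A^3 - 29*A^-1 - 29*A^-5 - 4*A^-9
  A^-5 * (7*d^2) = 7*A^-1 + 14*A^-5 + 7*A^-9
  A^-7 * (d^3) = -A^-1 - 3*A^-5 - 3*A^-9 - A^-13
Summing the groups: <K> = A^15 - 2*A^11 + 2*A^7 - 3*A^3 + 3*A^-1 - 2*A^-5 + A^-9 - A^-13
Normalise by the writhe: (-A^3)^(-w) = (-A^3)^(3) = -A^9, so f(A) = -A^9 * <K> = -A^24 + 2*A^20 - 2*A^16 + 3*A^12 - 3*A^8 + 2*A^4 - 1 + A^-4.
Substitute A = t^(-1/4), i.e. A^e → t^(-e/4): V(t) = t - 1 + 2*t^-1 - 3*t^-2 + 3*t^-3 - 2*t^-4 + 2*t^-5 - t^-6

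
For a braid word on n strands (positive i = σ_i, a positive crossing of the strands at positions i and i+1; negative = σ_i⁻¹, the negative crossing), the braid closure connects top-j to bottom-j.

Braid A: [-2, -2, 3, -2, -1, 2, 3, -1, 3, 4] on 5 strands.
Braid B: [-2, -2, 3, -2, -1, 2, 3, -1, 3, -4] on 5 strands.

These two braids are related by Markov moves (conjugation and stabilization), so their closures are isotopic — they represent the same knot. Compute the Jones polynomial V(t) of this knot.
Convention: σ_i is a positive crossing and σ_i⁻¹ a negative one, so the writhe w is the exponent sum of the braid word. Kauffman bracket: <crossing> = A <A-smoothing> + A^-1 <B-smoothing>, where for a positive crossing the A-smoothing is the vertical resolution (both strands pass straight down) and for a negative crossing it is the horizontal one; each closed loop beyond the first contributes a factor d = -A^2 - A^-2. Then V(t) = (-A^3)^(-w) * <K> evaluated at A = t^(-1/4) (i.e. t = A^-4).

Markov-equivalent braids have isotopic closures, hence identical knot invariants. Strip the Markov moves from each word to reach a common short braid β, then compute V(t) once on β.
Braid A: s2^-1 s2^-1 s3 s2^-1 s1^-1 s2 s3 s1^-1 s3 s4 on 5 strands reduces by inverse Markov moves (closure unchanged at each step):
  Destabilize: the word has the form β·s4 where s4 occurs only as the final letter (β ∈ B_4); drop it and the last strand → 4 strands.
Reduced to β = s2^-1 s2^-1 s3 s2^-1 s1^-1 s2 s3 s1^-1 s3 on 4 strands, 9 crossings.
Braid B: s2^-1 s2^-1 s3 s2^-1 s1^-1 s2 s3 s1^-1 s3 s4^-1 on 5 strands reduces by inverse Markov moves (closure unchanged at each step):
  Destabilize: the word has the form β·s4^-1 where s4^-1 occurs only as the final letter (β ∈ B_4); drop it and the last strand → 4 strands.
Reduced to β = s2^-1 s2^-1 s3 s2^-1 s1^-1 s2 s3 s1^-1 s3 on 4 strands, 9 crossings.
Both give the same β = s2^-1 s2^-1 s3 s2^-1 s1^-1 s2 s3 s1^-1 s3 on 4 strands, so one state sum suffices:
Braid: s2^-1 s2^-1 s3 s2^-1 s1^-1 s2 s3 s1^-1 s3 on 4 strands, 9 crossings.
Writhe w = (#positive) - (#negative) = 4 - 5 = -1.
Enumerate smoothing states for the bracket polynomial. There are 2^9 = 512 states.
Each crossing splits two ways (0=vertical, 1=horizontal). The state's weight is A^(#A-smoothings - #B-smoothings) * d^(loops - 1).
Tabulate the states by total A-exponent and number of loops L (A-exp: L × count):
  A^9: L=5 ×1
  A^7: L=4 ×9
  A^5: L=3 ×32, L=5 ×4
  A^3: L=2 ×55, L=4 ×28, L=6 ×1
  A^1: L=1 ×39, L=3 ×77, L=5 ×10
  A^-1: L=2 ×87, L=4 ×38, L=6 ×1
  A^-3: L=1 ×14, L=3 ×64, L=5 ×6
  A^-5: L=2 ×17, L=4 ×19
  A^-7: L=3 ×7, L=5 ×2
  A^-9: L=4 ×1
Each group contributes A^e * Σ count * d^(L-1):
Powers of d = -A^2 - A^-2: d^2 = A^4 + 2 + A^-4; d^3 = -A^6 - 3*A^2 - 3*A^-2 - A^-6; d^4 = A^8 + 4*A^4 + 6 + 4*A^-4 + A^-8; d^5 = -A^10 - 5*A^6 - 10*A^2 - 10*A^-2 - 5*A^-6 - A^-10.
  A^9 * (d^4) = A^17 + 4*A^13 + 6*A^9 + 4*A^5 + A
  A^7 * (9*d^3) = -9*A^13 - 27*A^9 - 27*A^5 - 9*A
  A^5 * (32*d^2 + 4*d^4) = 4*A^13 + 48*A^9 + 88*A^5 + 48*A + 4*A^-3
  A^3 * (55*d + 28*d^3 + d^5) = -A^13 - 33*A^9 - 149*A^5 - 149*A - 33*A^-3 - A^-7
  A^1 * (39 + 77*d^2 + 10*d^4) = 10*A^9 + 117*A^5 + 253*A + 117*A^-3 + 10*A^-7
  A^-1 * (87*d + 38*d^3 + d^5) = -A^9 - 43*A^5 - 211*A - 211*A^-3 - 43*A^-7 - A^-11
  A^-3 * (14 + 64*d^2 + 6*d^4) = 6*A^5 + 88*A + 178*A^-3 + 88*A^-7 + 6*A^-11
  A^-5 * (17*d + 19*d^3) = -19*A - 74*A^-3 - 74*A^-7 - 19*A^-11
  A^-7 * (7*d^2 + 2*d^4) = 2*A + 15*A^-3 + 26*A^-7 + 15*A^-11 + 2*A^-15
  A^-9 * (d^3) = -A^-3 - 3*A^-7 - 3*A^-11 - A^-15
Summing the groups: <K> = A^17 - 2*A^13 + 3*A^9 - 4*A^5 + 4*A - 5*A^-3 + 3*A^-7 - 2*A^-11 + A^-15
Normalise by the writhe: (-A^3)^(-w) = (-A^3)^(1) = -A^3, so f(A) = -A^3 * <K> = -A^20 + 2*A^16 - 3*A^12 + 4*A^8 - 4*A^4 + 5 - 3*A^-4 + 2*A^-8 - A^-12.
Substitute A = t^(-1/4), i.e. A^e → t^(-e/4): V(t) = -t^3 + 2*t^2 - 3*t + 5 - 4*t^-1 + 4*t^-2 - 3*t^-3 + 2*t^-4 - t^-5

Answer: -t^3 + 2*t^2 - 3*t + 5 - 4*t^-1 + 4*t^-2 - 3*t^-3 + 2*t^-4 - t^-5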